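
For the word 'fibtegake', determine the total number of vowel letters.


Scanning each character of 'fibtegake':
  Position 1: 'f' -> consonant (running count: 0)
  Position 2: 'i' -> vowel (running count: 1)
  Position 3: 'b' -> consonant (running count: 1)
  Position 4: 't' -> consonant (running count: 1)
  Position 5: 'e' -> vowel (running count: 2)
  Position 6: 'g' -> consonant (running count: 2)
  Position 7: 'a' -> vowel (running count: 3)
  Position 8: 'k' -> consonant (running count: 3)
  Position 9: 'e' -> vowel (running count: 4)
Total vowels: 4

4


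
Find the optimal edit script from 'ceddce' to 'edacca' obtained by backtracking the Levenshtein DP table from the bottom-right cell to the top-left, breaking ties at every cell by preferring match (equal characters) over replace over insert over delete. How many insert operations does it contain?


Edit distance = 4. Backtracking from cell (6, 6) with preference match > replace > insert > delete,
then listing the resulting alignment 'ceddce' -> 'edacca' left to right:
  Step 1: delete 'c'
  Step 2: keep 'e'
  Step 3: keep 'd'
  Step 4: insert 'a' [insertion #1]
  Step 5: replace d->c
  Step 6: keep 'c'
  Step 7: replace e->a
Total insertions: 1

1


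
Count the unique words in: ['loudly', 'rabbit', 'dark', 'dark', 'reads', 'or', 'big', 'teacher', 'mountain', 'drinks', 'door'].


Listing all tokens and tracking unique types:
  Token 1: 'loudly' -> NEW (unique so far: 1)
  Token 2: 'rabbit' -> NEW (unique so far: 2)
  Token 3: 'dark' -> NEW (unique so far: 3)
  Token 4: 'dark' -> duplicate (unique so far: 3)
  Token 5: 'reads' -> NEW (unique so far: 4)
  Token 6: 'or' -> NEW (unique so far: 5)
  Token 7: 'big' -> NEW (unique so far: 6)
  Token 8: 'teacher' -> NEW (unique so far: 7)
  Token 9: 'mountain' -> NEW (unique so far: 8)
  Token 10: 'drinks' -> NEW (unique so far: 9)
  Token 11: 'door' -> NEW (unique so far: 10)
Unique types: ('big', 'dark', 'door', 'drinks', 'loudly', 'mountain', 'or', 'rabbit', 'reads', 'teacher')
Vocabulary size: 10

10


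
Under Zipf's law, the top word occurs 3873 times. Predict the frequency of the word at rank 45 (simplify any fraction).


Zipf's law: freq(rank) = f1 / rank
f1 = 3873, rank = 45
freq = 3873 / 45
GCD(3873, 45) = 3
Simplified: 1291/15

1291/15


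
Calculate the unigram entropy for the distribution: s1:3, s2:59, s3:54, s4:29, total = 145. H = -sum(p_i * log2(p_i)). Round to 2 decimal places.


Computing entropy H = -sum(p_i * log2(p_i)):
  s1: p = 3/145 = 0.0207, -p*log2(p) = 0.1158
  s2: p = 59/145 = 0.4069, -p*log2(p) = 0.5279
  s3: p = 54/145 = 0.3724, -p*log2(p) = 0.5307
  s4: p = 29/145 = 0.2000, -p*log2(p) = 0.4644
H = sum of terms = 1.6388
Rounded to 2 decimals: 1.64

1.64


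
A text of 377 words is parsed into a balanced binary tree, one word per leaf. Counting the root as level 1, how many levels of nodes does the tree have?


In a balanced binary tree with n leaves the deepest leaf is ceil(log2(n)) edges below the root,
so counting node levels inclusive of root and leaves gives ceil(log2(n)) + 1 levels.
log2(377) = 8.5584
ceil(8.5584) = 9
levels = 9 + 1 = 10

10


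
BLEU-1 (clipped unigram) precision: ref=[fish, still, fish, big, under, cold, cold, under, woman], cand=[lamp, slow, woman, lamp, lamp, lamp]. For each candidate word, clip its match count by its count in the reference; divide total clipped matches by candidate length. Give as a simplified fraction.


Reference word counts: {'big': 1, 'cold': 2, 'fish': 2, 'still': 1, 'under': 2, 'woman': 1}
Checking each candidate word (with clipping):
  'lamp' -> not in reference -> no match (matches: 0)
  'slow' -> not in reference -> no match (matches: 0)
  'woman' -> in reference (ref count 1, used 1/1) -> match (matches: 1)
  'lamp' -> not in reference -> no match (matches: 1)
  'lamp' -> not in reference -> no match (matches: 1)
  'lamp' -> not in reference -> no match (matches: 1)
Clipped matches: 1, Candidate length: 6
Precision = 1/6

1/6


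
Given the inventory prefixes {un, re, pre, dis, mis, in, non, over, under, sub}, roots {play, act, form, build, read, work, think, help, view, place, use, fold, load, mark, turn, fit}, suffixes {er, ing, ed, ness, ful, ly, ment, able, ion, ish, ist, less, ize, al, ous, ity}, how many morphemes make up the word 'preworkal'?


Segmenting 'preworkal' against the inventory:
  'pre' -> prefix (morpheme 1)
  'work' -> root (morpheme 2)
  'al' -> suffix (morpheme 3)
Total morphemes: 3

3


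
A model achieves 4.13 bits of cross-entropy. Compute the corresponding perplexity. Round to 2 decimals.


Perplexity formula: PP = 2^H
H = 4.13
PP = 2^4.13
Decompose: 2^4.13 = 2^4 * 2^0.13
2^4 = 16, 2^0.13 ~ 1.0942937
PP ~ 16 * 1.0942937 = 17.5086992
Rounded to 2 decimals: 17.51

17.51


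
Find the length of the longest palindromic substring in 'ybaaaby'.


Scanning 'ybaaaby' for palindromic substrings.
Substring at positions 0-6: 'ybaaaby'.
Check: reverse('ybaaaby') = 'ybaaaby' -> palindrome confirmed.
No longer palindromic substring exists; longest length = 7

7


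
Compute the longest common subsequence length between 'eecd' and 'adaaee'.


DP table for LCS of 'eecd' and 'adaaee':
       a  d  a  a  e  e
    0  0  0  0  0  0  0
  e 0  0  0  0  0  1  1
  e 0  0  0  0  0  1  2
  c 0  0  0  0  0  1  2
  d 0  0  1  1  1  1  2
LCS: 'ee'
LCS length = 2

2


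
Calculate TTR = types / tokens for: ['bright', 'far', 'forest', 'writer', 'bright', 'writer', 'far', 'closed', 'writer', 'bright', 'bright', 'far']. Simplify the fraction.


Tokens: 12
Unique types: ('bright', 'closed', 'far', 'forest', 'writer') = 5
TTR = 5/12
Already in lowest terms.

5/12


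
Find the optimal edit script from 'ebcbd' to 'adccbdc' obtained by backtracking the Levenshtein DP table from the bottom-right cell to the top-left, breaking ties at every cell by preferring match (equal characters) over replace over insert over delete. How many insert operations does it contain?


Edit distance = 4. Backtracking from cell (5, 7) with preference match > replace > insert > delete,
then listing the resulting alignment 'ebcbd' -> 'adccbdc' left to right:
  Step 1: insert 'a' [insertion #1]
  Step 2: replace e->d
  Step 3: replace b->c
  Step 4: keep 'c'
  Step 5: keep 'b'
  Step 6: keep 'd'
  Step 7: insert 'c' [insertion #2]
Total insertions: 2

2


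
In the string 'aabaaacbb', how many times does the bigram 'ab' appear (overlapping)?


Scanning 'aabaaacbb' for bigram 'ab':
  Position 0: 'aa' -> no
  Position 1: 'ab' -> MATCH
  Position 2: 'ba' -> no
  Position 3: 'aa' -> no
  Position 4: 'aa' -> no
  Position 5: 'ac' -> no
  Position 6: 'cb' -> no
  Position 7: 'bb' -> no
Total matches: 1

1


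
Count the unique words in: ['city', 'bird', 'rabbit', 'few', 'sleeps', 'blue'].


Listing all tokens and tracking unique types:
  Token 1: 'city' -> NEW (unique so far: 1)
  Token 2: 'bird' -> NEW (unique so far: 2)
  Token 3: 'rabbit' -> NEW (unique so far: 3)
  Token 4: 'few' -> NEW (unique so far: 4)
  Token 5: 'sleeps' -> NEW (unique so far: 5)
  Token 6: 'blue' -> NEW (unique so far: 6)
Unique types: ('bird', 'blue', 'city', 'few', 'rabbit', 'sleeps')
Vocabulary size: 6

6


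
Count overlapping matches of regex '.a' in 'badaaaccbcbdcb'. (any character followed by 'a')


Pattern: .a means any character followed by 'a'.
Scanning 'badaaaccbcbdcb' position-by-position:
  Pos 0: window 'ba' -> MATCH
  Pos 1: window 'ad' -> no
  Pos 2: window 'da' -> MATCH
  Pos 3: window 'aa' -> MATCH
  Pos 4: window 'aa' -> MATCH
  Pos 5: window 'ac' -> no
  Pos 6: window 'cc' -> no
  Pos 7: window 'cb' -> no
  Pos 8: window 'bc' -> no
  Pos 9: window 'cb' -> no
  Pos 10: window 'bd' -> no
  Pos 11: window 'dc' -> no
  Pos 12: window 'cb' -> no
  Pos 13: window 'b' -> no
Total matches: 4

4


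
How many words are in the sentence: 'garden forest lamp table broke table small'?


Counting words by splitting on spaces:
  Word 1: 'garden'
  Word 2: 'forest'
  Word 3: 'lamp'
  Word 4: 'table'
  Word 5: 'broke'
  Word 6: 'table'
  Word 7: 'small'
Total words: 7

7


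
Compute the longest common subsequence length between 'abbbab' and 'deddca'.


DP table for LCS of 'abbbab' and 'deddca':
       d  e  d  d  c  a
    0  0  0  0  0  0  0
  a 0  0  0  0  0  0  1
  b 0  0  0  0  0  0  1
  b 0  0  0  0  0  0  1
  b 0  0  0  0  0  0  1
  a 0  0  0  0  0  0  1
  b 0  0  0  0  0  0  1
LCS: 'a'
LCS length = 1

1


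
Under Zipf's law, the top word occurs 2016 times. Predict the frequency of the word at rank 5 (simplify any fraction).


Zipf's law: freq(rank) = f1 / rank
f1 = 2016, rank = 5
freq = 2016 / 5
GCD(2016, 5) = 1
Simplified: 2016/5

2016/5


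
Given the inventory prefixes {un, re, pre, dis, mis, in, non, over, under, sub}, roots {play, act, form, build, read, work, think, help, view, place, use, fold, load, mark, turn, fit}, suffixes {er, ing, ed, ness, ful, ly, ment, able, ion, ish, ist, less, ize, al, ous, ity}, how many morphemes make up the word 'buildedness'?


Segmenting 'buildedness' against the inventory:
  'build' -> root (morpheme 1)
  'ed' -> suffix (morpheme 2)
  'ness' -> suffix (morpheme 3)
Total morphemes: 3

3


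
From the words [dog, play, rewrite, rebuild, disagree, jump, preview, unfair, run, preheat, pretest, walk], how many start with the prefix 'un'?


Checking each word for prefix 'un':
  'dog' -> no (count: 0)
  'play' -> no (count: 0)
  'rewrite' -> no (count: 0)
  'rebuild' -> no (count: 0)
  'disagree' -> no (count: 0)
  'jump' -> no (count: 0)
  'preview' -> no (count: 0)
  'unfair' -> YES, starts with 'un' (count: 1)
  'run' -> no (count: 1)
  'preheat' -> no (count: 1)
  'pretest' -> no (count: 1)
  'walk' -> no (count: 1)
Total with prefix 'un': 1

1


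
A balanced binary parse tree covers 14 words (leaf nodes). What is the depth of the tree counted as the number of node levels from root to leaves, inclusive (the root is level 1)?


In a balanced binary tree with n leaves the deepest leaf is ceil(log2(n)) edges below the root,
so counting node levels inclusive of root and leaves gives ceil(log2(n)) + 1 levels.
log2(14) = 3.8074
ceil(3.8074) = 4
levels = 4 + 1 = 5

5


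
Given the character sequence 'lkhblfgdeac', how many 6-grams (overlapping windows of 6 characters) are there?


String 'lkhblfgdeac' has length L = 11.
Number of overlapping n-grams = L - n + 1
Substituting: 11 - 6 + 1 = 6

6


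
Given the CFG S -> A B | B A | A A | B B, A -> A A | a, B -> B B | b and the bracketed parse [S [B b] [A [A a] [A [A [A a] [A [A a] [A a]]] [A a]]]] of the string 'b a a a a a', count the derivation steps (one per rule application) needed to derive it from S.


Every bracketed nonterminal node [X ...] in the tree is produced by exactly one rule application.
Reading the tree off as a leftmost derivation:
  Step 1: S  =>  B A   (applied S -> B A)
  Step 2: B A  =>  b A   (applied B -> b)
  Step 3: b A  =>  b A A   (applied A -> A A)
  Step 4: b A A  =>  b a A   (applied A -> a)
  Step 5: b a A  =>  b a A A   (applied A -> A A)
  Step 6: b a A A  =>  b a A A A   (applied A -> A A)
  Step 7: b a A A A  =>  b a a A A   (applied A -> a)
  Step 8: b a a A A  =>  b a a A A A   (applied A -> A A)
  Step 9: b a a A A A  =>  b a a a A A   (applied A -> a)
  Step 10: b a a a A A  =>  b a a a a A   (applied A -> a)
  Step 11: b a a a a A  =>  b a a a a a   (applied A -> a)
Final yield: b a a a a a
Total rewrite steps: 11

11


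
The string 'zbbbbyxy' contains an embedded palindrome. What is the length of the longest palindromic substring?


Scanning 'zbbbbyxy' for palindromic substrings.
Substring at positions 1-4: 'bbbb'.
Check: reverse('bbbb') = 'bbbb' -> palindrome confirmed.
Neighbouring characters ('z' / 'y') break symmetry, so it cannot extend further.
No longer palindromic substring exists; longest length = 4

4


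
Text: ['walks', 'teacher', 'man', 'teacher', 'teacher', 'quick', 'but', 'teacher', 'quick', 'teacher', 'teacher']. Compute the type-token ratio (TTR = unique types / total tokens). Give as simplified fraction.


Tokens: 11
Unique types: ('but', 'man', 'quick', 'teacher', 'walks') = 5
TTR = 5/11
Already in lowest terms.

5/11


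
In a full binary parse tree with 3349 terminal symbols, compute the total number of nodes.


Leaf nodes (terminals): 3349
Internal nodes = n - 1 = 3349 - 1 = 3348
Total = leaves + internal = 3349 + 3348 = 6697

6697


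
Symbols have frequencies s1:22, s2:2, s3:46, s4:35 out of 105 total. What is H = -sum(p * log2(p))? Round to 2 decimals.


Computing entropy H = -sum(p_i * log2(p_i)):
  s1: p = 22/105 = 0.2095, -p*log2(p) = 0.4724
  s2: p = 2/105 = 0.0190, -p*log2(p) = 0.1088
  s3: p = 46/105 = 0.4381, -p*log2(p) = 0.5216
  s4: p = 35/105 = 0.3333, -p*log2(p) = 0.5283
H = sum of terms = 1.6311
Rounded to 2 decimals: 1.63

1.63


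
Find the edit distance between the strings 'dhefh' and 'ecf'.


Building DP table for s1='dhefh' (len 5) and s2='ecf' (len 3):
       e  c  f
    0  1  2  3
  d 1  1  2  3
  h 2  2  2  3
  e 3  2  3  3
  f 4  3  3  3
  h 5  4  4  4
Edit distance = dp[5][3] = 4

4


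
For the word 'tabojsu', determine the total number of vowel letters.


Scanning each character of 'tabojsu':
  Position 1: 't' -> consonant (running count: 0)
  Position 2: 'a' -> vowel (running count: 1)
  Position 3: 'b' -> consonant (running count: 1)
  Position 4: 'o' -> vowel (running count: 2)
  Position 5: 'j' -> consonant (running count: 2)
  Position 6: 's' -> consonant (running count: 2)
  Position 7: 'u' -> vowel (running count: 3)
Total vowels: 3

3


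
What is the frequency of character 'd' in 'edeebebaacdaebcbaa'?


Scanning 'edeebebaacdaebcbaa' for 'd':
  Position 1: 'd' -> MATCH (count: 1)
  Position 10: 'd' -> MATCH (count: 2)
Total occurrences of 'd': 2

2


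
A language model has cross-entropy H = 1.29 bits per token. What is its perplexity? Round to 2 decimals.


Perplexity formula: PP = 2^H
H = 1.29
PP = 2^1.29
Decompose: 2^1.29 = 2^1 * 2^0.29
2^1 = 2, 2^0.29 ~ 1.2226403
PP ~ 2 * 1.2226403 = 2.4452806
Rounded to 2 decimals: 2.45

2.45


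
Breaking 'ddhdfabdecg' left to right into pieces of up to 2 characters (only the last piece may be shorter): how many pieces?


'ddhdfabdecg' has 11 characters.
Chunking with max size 2:
  Chunk 1: 'dd' (positions 0-1)
  Chunk 2: 'hd' (positions 2-3)
  Chunk 3: 'fa' (positions 4-5)
  Chunk 4: 'bd' (positions 6-7)
  Chunk 5: 'ec' (positions 8-9)
  Chunk 6: 'g' (positions 10-10)
Total chunks: ceil(11 / 2) = 6

6


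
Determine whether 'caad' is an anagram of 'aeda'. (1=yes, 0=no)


Sort characters of 'caad': 'aacd'
Sort characters of 'aeda': 'aade'
Sorted forms differ -> they are NOT anagrams
Result: 0

0


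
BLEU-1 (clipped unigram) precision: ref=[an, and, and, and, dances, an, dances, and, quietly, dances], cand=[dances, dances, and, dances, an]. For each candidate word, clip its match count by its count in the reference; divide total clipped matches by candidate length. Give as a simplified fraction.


Reference word counts: {'an': 2, 'and': 4, 'dances': 3, 'quietly': 1}
Checking each candidate word (with clipping):
  'dances' -> in reference (ref count 3, used 1/3) -> match (matches: 1)
  'dances' -> in reference (ref count 3, used 2/3) -> match (matches: 2)
  'and' -> in reference (ref count 4, used 1/4) -> match (matches: 3)
  'dances' -> in reference (ref count 3, used 3/3) -> match (matches: 4)
  'an' -> in reference (ref count 2, used 1/2) -> match (matches: 5)
Clipped matches: 5, Candidate length: 5
Precision = 5/5 = 1

1


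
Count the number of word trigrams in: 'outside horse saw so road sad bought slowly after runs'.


Word trigrams from [10] words:
  Trigram 1: (outside horse saw)
  Trigram 2: (horse saw so)
  Trigram 3: (saw so road)
  Trigram 4: (so road sad)
  Trigram 5: (road sad bought)
  Trigram 6: (sad bought slowly)
  Trigram 7: (bought slowly after)
  Trigram 8: (slowly after runs)
Total word trigrams: 10 - 2 = 8

8


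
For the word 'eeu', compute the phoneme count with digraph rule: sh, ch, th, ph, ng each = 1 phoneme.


Parsing 'eeu' greedily, digraphs first:
  'e' -> vowel phoneme (phonemes so far: 1)
  'e' -> vowel phoneme (phonemes so far: 2)
  'u' -> vowel phoneme (phonemes so far: 3)
Total phonemes: 3

3


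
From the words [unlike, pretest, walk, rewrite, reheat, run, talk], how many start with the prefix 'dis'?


Checking each word for prefix 'dis':
  'unlike' -> no (count: 0)
  'pretest' -> no (count: 0)
  'walk' -> no (count: 0)
  'rewrite' -> no (count: 0)
  'reheat' -> no (count: 0)
  'run' -> no (count: 0)
  'talk' -> no (count: 0)
Total with prefix 'dis': 0

0


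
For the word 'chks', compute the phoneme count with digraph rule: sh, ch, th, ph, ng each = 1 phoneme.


Parsing 'chks' greedily, digraphs first:
  'ch' -> digraph (1 consonant phoneme) (phonemes so far: 1)
  'k' -> consonant phoneme (phonemes so far: 2)
  's' -> consonant phoneme (phonemes so far: 3)
Total phonemes: 3

3


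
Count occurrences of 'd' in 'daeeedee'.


Scanning 'daeeedee' for 'd':
  Position 0: 'd' -> MATCH (count: 1)
  Position 5: 'd' -> MATCH (count: 2)
Total occurrences of 'd': 2

2


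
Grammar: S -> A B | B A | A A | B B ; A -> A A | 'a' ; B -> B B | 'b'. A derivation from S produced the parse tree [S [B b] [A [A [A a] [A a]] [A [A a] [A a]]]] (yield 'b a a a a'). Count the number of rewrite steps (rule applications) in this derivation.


Every bracketed nonterminal node [X ...] in the tree is produced by exactly one rule application.
Reading the tree off as a leftmost derivation:
  Step 1: S  =>  B A   (applied S -> B A)
  Step 2: B A  =>  b A   (applied B -> b)
  Step 3: b A  =>  b A A   (applied A -> A A)
  Step 4: b A A  =>  b A A A   (applied A -> A A)
  Step 5: b A A A  =>  b a A A   (applied A -> a)
  Step 6: b a A A  =>  b a a A   (applied A -> a)
  Step 7: b a a A  =>  b a a A A   (applied A -> A A)
  Step 8: b a a A A  =>  b a a a A   (applied A -> a)
  Step 9: b a a a A  =>  b a a a a   (applied A -> a)
Final yield: b a a a a
Total rewrite steps: 9

9


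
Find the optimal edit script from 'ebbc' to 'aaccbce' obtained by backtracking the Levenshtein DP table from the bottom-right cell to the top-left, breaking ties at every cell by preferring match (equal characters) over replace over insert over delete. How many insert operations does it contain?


Edit distance = 5. Backtracking from cell (4, 7) with preference match > replace > insert > delete,
then listing the resulting alignment 'ebbc' -> 'aaccbce' left to right:
  Step 1: insert 'a' [insertion #1]
  Step 2: insert 'a' [insertion #2]
  Step 3: replace e->c
  Step 4: replace b->c
  Step 5: keep 'b'
  Step 6: keep 'c'
  Step 7: insert 'e' [insertion #3]
Total insertions: 3

3


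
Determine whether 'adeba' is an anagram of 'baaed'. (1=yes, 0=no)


Sort characters of 'adeba': 'aabde'
Sort characters of 'baaed': 'aabde'
Sorted forms match -> they ARE anagrams
Result: 1

1


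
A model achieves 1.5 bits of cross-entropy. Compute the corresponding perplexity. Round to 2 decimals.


Perplexity formula: PP = 2^H
H = 1.5
PP = 2^1.5
Decompose: 2^1.5 = 2^1 * 2^0.5 = 2^1 * sqrt(2)
2^1 = 2, sqrt(2) ~ 1.4142136
PP ~ 2 * 1.4142136 = 2.8284272
Rounded to 2 decimals: 2.83

2.83


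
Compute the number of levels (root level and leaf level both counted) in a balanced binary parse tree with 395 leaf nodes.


In a balanced binary tree with n leaves the deepest leaf is ceil(log2(n)) edges below the root,
so counting node levels inclusive of root and leaves gives ceil(log2(n)) + 1 levels.
log2(395) = 8.6257
ceil(8.6257) = 9
levels = 9 + 1 = 10

10


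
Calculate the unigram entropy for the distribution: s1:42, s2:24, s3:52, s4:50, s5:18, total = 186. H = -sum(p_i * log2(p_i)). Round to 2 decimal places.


Computing entropy H = -sum(p_i * log2(p_i)):
  s1: p = 42/186 = 0.2258, -p*log2(p) = 0.4848
  s2: p = 24/186 = 0.1290, -p*log2(p) = 0.3812
  s3: p = 52/186 = 0.2796, -p*log2(p) = 0.5141
  s4: p = 50/186 = 0.2688, -p*log2(p) = 0.5095
  s5: p = 18/186 = 0.0968, -p*log2(p) = 0.3261
H = sum of terms = 2.2157
Rounded to 2 decimals: 2.22

2.22


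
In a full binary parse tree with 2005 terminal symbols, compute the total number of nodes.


Leaf nodes (terminals): 2005
Internal nodes = n - 1 = 2005 - 1 = 2004
Total = leaves + internal = 2005 + 2004 = 4009

4009


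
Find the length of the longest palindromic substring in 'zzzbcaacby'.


Scanning 'zzzbcaacby' for palindromic substrings.
Substring at positions 3-8: 'bcaacb'.
Check: reverse('bcaacb') = 'bcaacb' -> palindrome confirmed.
Neighbouring characters ('z' / 'y') break symmetry, so it cannot extend further.
No longer palindromic substring exists; longest length = 6

6


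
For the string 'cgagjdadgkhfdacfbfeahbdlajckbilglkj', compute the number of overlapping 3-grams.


String 'cgagjdadgkhfdacfbfeahbdlajckbilglkj' has length L = 35.
Number of overlapping n-grams = L - n + 1
Substituting: 35 - 3 + 1 = 33

33


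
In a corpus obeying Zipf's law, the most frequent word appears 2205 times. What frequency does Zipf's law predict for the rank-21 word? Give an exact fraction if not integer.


Zipf's law: freq(rank) = f1 / rank
f1 = 2205, rank = 21
freq = 2205 / 21
= 105

105


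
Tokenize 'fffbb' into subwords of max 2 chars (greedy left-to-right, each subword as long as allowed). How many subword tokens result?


'fffbb' has 5 characters.
Chunking with max size 2:
  Chunk 1: 'ff' (positions 0-1)
  Chunk 2: 'fb' (positions 2-3)
  Chunk 3: 'b' (positions 4-4)
Total chunks: ceil(5 / 2) = 3

3


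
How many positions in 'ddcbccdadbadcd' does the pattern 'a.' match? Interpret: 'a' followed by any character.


Pattern: a. means 'a' followed by any character.
Scanning 'ddcbccdadbadcd' position-by-position:
  Pos 0: window 'dd' -> no
  Pos 1: window 'dc' -> no
  Pos 2: window 'cb' -> no
  Pos 3: window 'bc' -> no
  Pos 4: window 'cc' -> no
  Pos 5: window 'cd' -> no
  Pos 6: window 'da' -> no
  Pos 7: window 'ad' -> MATCH
  Pos 8: window 'db' -> no
  Pos 9: window 'ba' -> no
  Pos 10: window 'ad' -> MATCH
  Pos 11: window 'dc' -> no
  Pos 12: window 'cd' -> no
  Pos 13: window 'd' -> no
Total matches: 2

2


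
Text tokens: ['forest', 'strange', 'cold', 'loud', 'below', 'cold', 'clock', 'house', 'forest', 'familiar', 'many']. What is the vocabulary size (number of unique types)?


Listing all tokens and tracking unique types:
  Token 1: 'forest' -> NEW (unique so far: 1)
  Token 2: 'strange' -> NEW (unique so far: 2)
  Token 3: 'cold' -> NEW (unique so far: 3)
  Token 4: 'loud' -> NEW (unique so far: 4)
  Token 5: 'below' -> NEW (unique so far: 5)
  Token 6: 'cold' -> duplicate (unique so far: 5)
  Token 7: 'clock' -> NEW (unique so far: 6)
  Token 8: 'house' -> NEW (unique so far: 7)
  Token 9: 'forest' -> duplicate (unique so far: 7)
  Token 10: 'familiar' -> NEW (unique so far: 8)
  Token 11: 'many' -> NEW (unique so far: 9)
Unique types: ('below', 'clock', 'cold', 'familiar', 'forest', 'house', 'loud', 'many', 'strange')
Vocabulary size: 9

9


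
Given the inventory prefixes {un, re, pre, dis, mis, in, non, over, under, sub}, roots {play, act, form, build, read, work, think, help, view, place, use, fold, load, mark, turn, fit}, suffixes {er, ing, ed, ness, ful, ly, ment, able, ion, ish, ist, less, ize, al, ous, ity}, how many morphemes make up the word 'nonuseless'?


Segmenting 'nonuseless' against the inventory:
  'non' -> prefix (morpheme 1)
  'use' -> root (morpheme 2)
  'less' -> suffix (morpheme 3)
Total morphemes: 3

3


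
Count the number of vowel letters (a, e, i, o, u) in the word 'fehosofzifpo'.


Scanning each character of 'fehosofzifpo':
  Position 1: 'f' -> consonant (running count: 0)
  Position 2: 'e' -> vowel (running count: 1)
  Position 3: 'h' -> consonant (running count: 1)
  Position 4: 'o' -> vowel (running count: 2)
  Position 5: 's' -> consonant (running count: 2)
  Position 6: 'o' -> vowel (running count: 3)
  Position 7: 'f' -> consonant (running count: 3)
  Position 8: 'z' -> consonant (running count: 3)
  Position 9: 'i' -> vowel (running count: 4)
  Position 10: 'f' -> consonant (running count: 4)
  Position 11: 'p' -> consonant (running count: 4)
  Position 12: 'o' -> vowel (running count: 5)
Total vowels: 5

5


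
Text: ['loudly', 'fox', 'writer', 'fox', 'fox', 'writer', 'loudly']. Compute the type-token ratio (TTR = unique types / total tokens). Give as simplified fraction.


Tokens: 7
Unique types: ('fox', 'loudly', 'writer') = 3
TTR = 3/7
Already in lowest terms.

3/7


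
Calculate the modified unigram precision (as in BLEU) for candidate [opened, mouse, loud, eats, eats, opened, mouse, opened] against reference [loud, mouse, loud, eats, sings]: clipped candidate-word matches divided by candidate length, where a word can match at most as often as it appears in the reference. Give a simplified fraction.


Reference word counts: {'eats': 1, 'loud': 2, 'mouse': 1, 'sings': 1}
Checking each candidate word (with clipping):
  'opened' -> not in reference -> no match (matches: 0)
  'mouse' -> in reference (ref count 1, used 1/1) -> match (matches: 1)
  'loud' -> in reference (ref count 2, used 1/2) -> match (matches: 2)
  'eats' -> in reference (ref count 1, used 1/1) -> match (matches: 3)
  'eats' -> ref count 1 already used up (1/1) -> clipped, no match (matches: 3)
  'opened' -> not in reference -> no match (matches: 3)
  'mouse' -> ref count 1 already used up (1/1) -> clipped, no match (matches: 3)
  'opened' -> not in reference -> no match (matches: 3)
Clipped matches: 3, Candidate length: 8
Precision = 3/8

3/8


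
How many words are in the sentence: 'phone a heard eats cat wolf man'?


Counting words by splitting on spaces:
  Word 1: 'phone'
  Word 2: 'a'
  Word 3: 'heard'
  Word 4: 'eats'
  Word 5: 'cat'
  Word 6: 'wolf'
  Word 7: 'man'
Total words: 7

7


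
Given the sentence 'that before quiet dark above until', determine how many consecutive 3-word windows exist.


Word trigrams from [6] words:
  Trigram 1: (that before quiet)
  Trigram 2: (before quiet dark)
  Trigram 3: (quiet dark above)
  Trigram 4: (dark above until)
Total word trigrams: 6 - 2 = 4

4


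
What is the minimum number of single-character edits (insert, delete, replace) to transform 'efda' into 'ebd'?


Building DP table for s1='efda' (len 4) and s2='ebd' (len 3):
       e  b  d
    0  1  2  3
  e 1  0  1  2
  f 2  1  1  2
  d 3  2  2  1
  a 4  3  3  2
Edit distance = dp[4][3] = 2

2


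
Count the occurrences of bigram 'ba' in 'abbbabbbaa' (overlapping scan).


Scanning 'abbbabbbaa' for bigram 'ba':
  Position 0: 'ab' -> no
  Position 1: 'bb' -> no
  Position 2: 'bb' -> no
  Position 3: 'ba' -> MATCH
  Position 4: 'ab' -> no
  Position 5: 'bb' -> no
  Position 6: 'bb' -> no
  Position 7: 'ba' -> MATCH
  Position 8: 'aa' -> no
Total matches: 2

2


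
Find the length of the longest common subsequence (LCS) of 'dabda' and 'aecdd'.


DP table for LCS of 'dabda' and 'aecdd':
       a  e  c  d  d
    0  0  0  0  0  0
  d 0  0  0  0  1  1
  a 0  1  1  1  1  1
  b 0  1  1  1  1  1
  d 0  1  1  1  2  2
  a 0  1  1  1  2  2
LCS: 'dd'
LCS length = 2

2


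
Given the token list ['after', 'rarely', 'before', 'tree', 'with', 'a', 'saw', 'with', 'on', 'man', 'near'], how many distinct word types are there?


Listing all tokens and tracking unique types:
  Token 1: 'after' -> NEW (unique so far: 1)
  Token 2: 'rarely' -> NEW (unique so far: 2)
  Token 3: 'before' -> NEW (unique so far: 3)
  Token 4: 'tree' -> NEW (unique so far: 4)
  Token 5: 'with' -> NEW (unique so far: 5)
  Token 6: 'a' -> NEW (unique so far: 6)
  Token 7: 'saw' -> NEW (unique so far: 7)
  Token 8: 'with' -> duplicate (unique so far: 7)
  Token 9: 'on' -> NEW (unique so far: 8)
  Token 10: 'man' -> NEW (unique so far: 9)
  Token 11: 'near' -> NEW (unique so far: 10)
Unique types: ('a', 'after', 'before', 'man', 'near', 'on', 'rarely', 'saw', 'tree', 'with')
Vocabulary size: 10

10


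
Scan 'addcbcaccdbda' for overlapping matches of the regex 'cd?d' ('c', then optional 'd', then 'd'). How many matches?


Pattern: cd?d means 'c', then optional 'd', then 'd'.
Scanning 'addcbcaccdbda' position-by-position:
  Pos 0: window 'add' -> no
  Pos 1: window 'ddc' -> no
  Pos 2: window 'dcb' -> no
  Pos 3: window 'cbc' -> no
  Pos 4: window 'bca' -> no
  Pos 5: window 'cac' -> no
  Pos 6: window 'acc' -> no
  Pos 7: window 'ccd' -> no
  Pos 8: window 'cdb' -> MATCH
  Pos 9: window 'dbd' -> no
  Pos 10: window 'bda' -> no
  Pos 11: window 'da' -> no
  Pos 12: window 'a' -> no
Total matches: 1

1


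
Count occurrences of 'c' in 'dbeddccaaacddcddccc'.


Scanning 'dbeddccaaacddcddccc' for 'c':
  Position 5: 'c' -> MATCH (count: 1)
  Position 6: 'c' -> MATCH (count: 2)
  Position 10: 'c' -> MATCH (count: 3)
  Position 13: 'c' -> MATCH (count: 4)
  Position 16: 'c' -> MATCH (count: 5)
  Position 17: 'c' -> MATCH (count: 6)
  Position 18: 'c' -> MATCH (count: 7)
Total occurrences of 'c': 7

7


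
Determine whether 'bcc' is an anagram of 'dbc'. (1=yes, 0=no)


Sort characters of 'bcc': 'bcc'
Sort characters of 'dbc': 'bcd'
Sorted forms differ -> they are NOT anagrams
Result: 0

0


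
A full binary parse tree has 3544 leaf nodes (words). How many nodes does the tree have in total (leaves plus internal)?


Leaf nodes (terminals): 3544
Internal nodes = n - 1 = 3544 - 1 = 3543
Total = leaves + internal = 3544 + 3543 = 7087

7087


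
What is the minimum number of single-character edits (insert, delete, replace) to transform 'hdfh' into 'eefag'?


Building DP table for s1='hdfh' (len 4) and s2='eefag' (len 5):
       e  e  f  a  g
    0  1  2  3  4  5
  h 1  1  2  3  4  5
  d 2  2  2  3  4  5
  f 3  3  3  2  3  4
  h 4  4  4  3  3  4
Edit distance = dp[4][5] = 4

4


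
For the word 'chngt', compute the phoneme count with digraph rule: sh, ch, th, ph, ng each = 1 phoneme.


Parsing 'chngt' greedily, digraphs first:
  'ch' -> digraph (1 consonant phoneme) (phonemes so far: 1)
  'ng' -> digraph (1 consonant phoneme) (phonemes so far: 2)
  't' -> consonant phoneme (phonemes so far: 3)
Total phonemes: 3

3


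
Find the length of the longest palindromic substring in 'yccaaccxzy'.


Scanning 'yccaaccxzy' for palindromic substrings.
Substring at positions 1-6: 'ccaacc'.
Check: reverse('ccaacc') = 'ccaacc' -> palindrome confirmed.
Neighbouring characters ('y' / 'x') break symmetry, so it cannot extend further.
No longer palindromic substring exists; longest length = 6

6


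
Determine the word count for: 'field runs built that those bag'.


Counting words by splitting on spaces:
  Word 1: 'field'
  Word 2: 'runs'
  Word 3: 'built'
  Word 4: 'that'
  Word 5: 'those'
  Word 6: 'bag'
Total words: 6

6


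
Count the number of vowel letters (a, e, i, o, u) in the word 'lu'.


Scanning each character of 'lu':
  Position 1: 'l' -> consonant (running count: 0)
  Position 2: 'u' -> vowel (running count: 1)
Total vowels: 1

1


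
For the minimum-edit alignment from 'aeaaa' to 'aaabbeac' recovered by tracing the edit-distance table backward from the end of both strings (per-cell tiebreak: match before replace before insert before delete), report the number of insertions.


Edit distance = 5. Backtracking from cell (5, 8) with preference match > replace > insert > delete,
then listing the resulting alignment 'aeaaa' -> 'aaabbeac' left to right:
  Step 1: keep 'a'
  Step 2: replace e->a
  Step 3: keep 'a'
  Step 4: insert 'b' [insertion #1]
  Step 5: insert 'b' [insertion #2]
  Step 6: insert 'e' [insertion #3]
  Step 7: keep 'a'
  Step 8: replace a->c
Total insertions: 3

3


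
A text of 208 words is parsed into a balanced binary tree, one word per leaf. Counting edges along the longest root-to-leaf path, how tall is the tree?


In a balanced binary tree with n leaves the deepest leaf is ceil(log2(n)) edges below the root.
log2(208) = 7.7004
ceil(7.7004) = 8
height (edges) = 8

8


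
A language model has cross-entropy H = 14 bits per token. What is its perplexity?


Perplexity formula: PP = 2^H
H = 14
PP = 2^14
PP = 2^14 = 16384

16384


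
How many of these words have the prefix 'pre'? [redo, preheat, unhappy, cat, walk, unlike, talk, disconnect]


Checking each word for prefix 'pre':
  'redo' -> no (count: 0)
  'preheat' -> YES, starts with 'pre' (count: 1)
  'unhappy' -> no (count: 1)
  'cat' -> no (count: 1)
  'walk' -> no (count: 1)
  'unlike' -> no (count: 1)
  'talk' -> no (count: 1)
  'disconnect' -> no (count: 1)
Total with prefix 'pre': 1

1


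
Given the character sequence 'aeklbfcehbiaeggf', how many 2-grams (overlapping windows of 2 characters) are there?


String 'aeklbfcehbiaeggf' has length L = 16.
Number of overlapping n-grams = L - n + 1
Substituting: 16 - 2 + 1 = 15

15


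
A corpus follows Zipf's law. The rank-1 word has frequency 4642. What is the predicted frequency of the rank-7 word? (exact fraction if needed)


Zipf's law: freq(rank) = f1 / rank
f1 = 4642, rank = 7
freq = 4642 / 7
GCD(4642, 7) = 1
Simplified: 4642/7

4642/7


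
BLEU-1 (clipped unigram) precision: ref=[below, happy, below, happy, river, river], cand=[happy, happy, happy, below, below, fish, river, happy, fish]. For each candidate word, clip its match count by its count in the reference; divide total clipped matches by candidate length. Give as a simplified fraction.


Reference word counts: {'below': 2, 'happy': 2, 'river': 2}
Checking each candidate word (with clipping):
  'happy' -> in reference (ref count 2, used 1/2) -> match (matches: 1)
  'happy' -> in reference (ref count 2, used 2/2) -> match (matches: 2)
  'happy' -> ref count 2 already used up (2/2) -> clipped, no match (matches: 2)
  'below' -> in reference (ref count 2, used 1/2) -> match (matches: 3)
  'below' -> in reference (ref count 2, used 2/2) -> match (matches: 4)
  'fish' -> not in reference -> no match (matches: 4)
  'river' -> in reference (ref count 2, used 1/2) -> match (matches: 5)
  'happy' -> ref count 2 already used up (2/2) -> clipped, no match (matches: 5)
  'fish' -> not in reference -> no match (matches: 5)
Clipped matches: 5, Candidate length: 9
Precision = 5/9

5/9


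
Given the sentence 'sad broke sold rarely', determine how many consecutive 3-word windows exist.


Word trigrams from [4] words:
  Trigram 1: (sad broke sold)
  Trigram 2: (broke sold rarely)
Total word trigrams: 4 - 2 = 2

2


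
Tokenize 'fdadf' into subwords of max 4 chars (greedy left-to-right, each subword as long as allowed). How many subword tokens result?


'fdadf' has 5 characters.
Chunking with max size 4:
  Chunk 1: 'fdad' (positions 0-3)
  Chunk 2: 'f' (positions 4-4)
Total chunks: ceil(5 / 4) = 2

2


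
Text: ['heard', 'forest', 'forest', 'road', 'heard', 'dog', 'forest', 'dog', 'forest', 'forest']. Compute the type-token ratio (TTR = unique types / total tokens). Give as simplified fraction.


Tokens: 10
Unique types: ('dog', 'forest', 'heard', 'road') = 4
TTR = 4/10
Simplify: divide both by 2 -> 2/5
TTR = 2/5

2/5


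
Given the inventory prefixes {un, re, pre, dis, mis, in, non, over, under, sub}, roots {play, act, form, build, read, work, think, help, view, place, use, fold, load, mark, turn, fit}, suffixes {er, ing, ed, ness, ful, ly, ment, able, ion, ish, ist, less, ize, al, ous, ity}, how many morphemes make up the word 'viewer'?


Segmenting 'viewer' against the inventory:
  'view' -> root (morpheme 1)
  'er' -> suffix (morpheme 2)
Total morphemes: 2

2


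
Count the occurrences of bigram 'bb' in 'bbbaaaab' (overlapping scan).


Scanning 'bbbaaaab' for bigram 'bb':
  Position 0: 'bb' -> MATCH
  Position 1: 'bb' -> MATCH
  Position 2: 'ba' -> no
  Position 3: 'aa' -> no
  Position 4: 'aa' -> no
  Position 5: 'aa' -> no
  Position 6: 'ab' -> no
Total matches: 2

2


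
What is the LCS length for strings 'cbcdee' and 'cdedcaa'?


DP table for LCS of 'cbcdee' and 'cdedcaa':
       c  d  e  d  c  a  a
    0  0  0  0  0  0  0  0
  c 0  1  1  1  1  1  1  1
  b 0  1  1  1  1  1  1  1
  c 0  1  1  1  1  2  2  2
  d 0  1  2  2  2  2  2  2
  e 0  1  2  3  3  3  3  3
  e 0  1  2  3  3  3  3  3
LCS: 'cde'
LCS length = 3

3


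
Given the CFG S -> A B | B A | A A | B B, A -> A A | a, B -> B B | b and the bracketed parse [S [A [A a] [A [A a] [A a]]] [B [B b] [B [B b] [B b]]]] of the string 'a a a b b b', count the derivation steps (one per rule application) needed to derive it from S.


Every bracketed nonterminal node [X ...] in the tree is produced by exactly one rule application.
Reading the tree off as a leftmost derivation:
  Step 1: S  =>  A B   (applied S -> A B)
  Step 2: A B  =>  A A B   (applied A -> A A)
  Step 3: A A B  =>  a A B   (applied A -> a)
  Step 4: a A B  =>  a A A B   (applied A -> A A)
  Step 5: a A A B  =>  a a A B   (applied A -> a)
  Step 6: a a A B  =>  a a a B   (applied A -> a)
  Step 7: a a a B  =>  a a a B B   (applied B -> B B)
  Step 8: a a a B B  =>  a a a b B   (applied B -> b)
  Step 9: a a a b B  =>  a a a b B B   (applied B -> B B)
  Step 10: a a a b B B  =>  a a a b b B   (applied B -> b)
  Step 11: a a a b b B  =>  a a a b b b   (applied B -> b)
Final yield: a a a b b b
Total rewrite steps: 11

11


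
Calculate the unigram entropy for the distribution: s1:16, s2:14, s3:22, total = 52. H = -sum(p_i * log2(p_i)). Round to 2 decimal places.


Computing entropy H = -sum(p_i * log2(p_i)):
  s1: p = 16/52 = 0.3077, -p*log2(p) = 0.5232
  s2: p = 14/52 = 0.2692, -p*log2(p) = 0.5097
  s3: p = 22/52 = 0.4231, -p*log2(p) = 0.5250
H = sum of terms = 1.5579
Rounded to 2 decimals: 1.56

1.56


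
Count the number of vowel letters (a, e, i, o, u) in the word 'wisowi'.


Scanning each character of 'wisowi':
  Position 1: 'w' -> consonant (running count: 0)
  Position 2: 'i' -> vowel (running count: 1)
  Position 3: 's' -> consonant (running count: 1)
  Position 4: 'o' -> vowel (running count: 2)
  Position 5: 'w' -> consonant (running count: 2)
  Position 6: 'i' -> vowel (running count: 3)
Total vowels: 3

3


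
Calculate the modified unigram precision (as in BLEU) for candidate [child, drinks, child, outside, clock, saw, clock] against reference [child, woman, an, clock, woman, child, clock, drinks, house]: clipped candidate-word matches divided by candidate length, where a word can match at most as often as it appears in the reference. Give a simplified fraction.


Reference word counts: {'an': 1, 'child': 2, 'clock': 2, 'drinks': 1, 'house': 1, 'woman': 2}
Checking each candidate word (with clipping):
  'child' -> in reference (ref count 2, used 1/2) -> match (matches: 1)
  'drinks' -> in reference (ref count 1, used 1/1) -> match (matches: 2)
  'child' -> in reference (ref count 2, used 2/2) -> match (matches: 3)
  'outside' -> not in reference -> no match (matches: 3)
  'clock' -> in reference (ref count 2, used 1/2) -> match (matches: 4)
  'saw' -> not in reference -> no match (matches: 4)
  'clock' -> in reference (ref count 2, used 2/2) -> match (matches: 5)
Clipped matches: 5, Candidate length: 7
Precision = 5/7

5/7


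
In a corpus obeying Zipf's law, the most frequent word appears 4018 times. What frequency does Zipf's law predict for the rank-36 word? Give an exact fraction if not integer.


Zipf's law: freq(rank) = f1 / rank
f1 = 4018, rank = 36
freq = 4018 / 36
GCD(4018, 36) = 2
Simplified: 2009/18

2009/18


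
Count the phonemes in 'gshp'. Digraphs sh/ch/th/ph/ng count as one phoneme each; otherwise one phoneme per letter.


Parsing 'gshp' greedily, digraphs first:
  'g' -> consonant phoneme (phonemes so far: 1)
  'sh' -> digraph (1 consonant phoneme) (phonemes so far: 2)
  'p' -> consonant phoneme (phonemes so far: 3)
Total phonemes: 3

3


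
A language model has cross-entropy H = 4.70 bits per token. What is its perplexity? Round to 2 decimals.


Perplexity formula: PP = 2^H
H = 4.70
PP = 2^4.70
Decompose: 2^4.70 = 2^4 * 2^0.70
2^4 = 16, 2^0.70 ~ 1.6245048
PP ~ 16 * 1.6245048 = 25.9920768
Rounded to 2 decimals: 25.99

25.99
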